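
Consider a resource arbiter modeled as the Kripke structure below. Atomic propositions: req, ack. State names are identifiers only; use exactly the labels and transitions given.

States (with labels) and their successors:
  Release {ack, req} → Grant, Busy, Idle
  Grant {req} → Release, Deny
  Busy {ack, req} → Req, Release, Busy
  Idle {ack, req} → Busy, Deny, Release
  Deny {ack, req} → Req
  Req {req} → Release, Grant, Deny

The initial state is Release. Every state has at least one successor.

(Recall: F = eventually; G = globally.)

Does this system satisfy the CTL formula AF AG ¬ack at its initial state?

Does not hold

States satisfying AG ¬ack: ∅.
States satisfying AF AG ¬ack: ∅.
There is a path from Release along which AG ¬ack never holds.
Release ∉ Sat(AF AG ¬ack).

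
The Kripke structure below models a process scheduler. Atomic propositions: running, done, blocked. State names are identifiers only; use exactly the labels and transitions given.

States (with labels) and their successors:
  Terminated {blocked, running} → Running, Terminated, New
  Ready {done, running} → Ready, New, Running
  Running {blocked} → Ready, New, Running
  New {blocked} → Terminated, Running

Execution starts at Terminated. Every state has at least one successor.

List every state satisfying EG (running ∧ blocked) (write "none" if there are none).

{Terminated}

States satisfying running ∧ blocked: {Terminated}.
States satisfying EG (running ∧ blocked): {Terminated}.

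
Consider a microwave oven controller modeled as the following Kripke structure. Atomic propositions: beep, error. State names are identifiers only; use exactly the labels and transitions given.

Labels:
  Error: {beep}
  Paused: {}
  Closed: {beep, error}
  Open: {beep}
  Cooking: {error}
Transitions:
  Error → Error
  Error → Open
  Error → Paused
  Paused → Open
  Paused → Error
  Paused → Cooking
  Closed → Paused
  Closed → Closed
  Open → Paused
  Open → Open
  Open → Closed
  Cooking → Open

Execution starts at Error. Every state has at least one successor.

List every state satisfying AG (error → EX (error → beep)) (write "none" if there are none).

{Error, Paused, Closed, Open, Cooking}

States satisfying error → EX (error → beep): {Error, Paused, Closed, Open, Cooking}.
States satisfying AG (error → EX (error → beep)): {Error, Paused, Closed, Open, Cooking}.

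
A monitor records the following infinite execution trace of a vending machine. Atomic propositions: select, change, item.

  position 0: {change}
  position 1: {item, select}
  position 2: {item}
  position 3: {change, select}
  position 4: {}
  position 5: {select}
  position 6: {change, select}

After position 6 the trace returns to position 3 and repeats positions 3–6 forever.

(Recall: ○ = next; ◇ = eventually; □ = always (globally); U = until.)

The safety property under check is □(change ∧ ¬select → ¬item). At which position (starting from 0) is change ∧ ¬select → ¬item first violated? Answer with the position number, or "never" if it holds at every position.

never

change ∧ ¬select → ¬item holds at every position 0..6, and those are all the positions the trace ever visits, so the invariant □(change ∧ ¬select → ¬item) is never violated.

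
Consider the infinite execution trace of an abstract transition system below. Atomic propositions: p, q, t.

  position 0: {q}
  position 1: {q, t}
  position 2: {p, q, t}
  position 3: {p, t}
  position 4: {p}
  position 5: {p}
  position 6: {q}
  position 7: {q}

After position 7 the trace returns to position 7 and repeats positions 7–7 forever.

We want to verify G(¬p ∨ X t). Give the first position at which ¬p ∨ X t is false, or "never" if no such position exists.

3

Check ¬p ∨ X t at each position in order: 0 ✓, 1 ✓, 2 ✓.
At position 3 the labels are {p, t} and the next position 4 has {p}, so ¬p ∨ X t is false there. This is the first violation.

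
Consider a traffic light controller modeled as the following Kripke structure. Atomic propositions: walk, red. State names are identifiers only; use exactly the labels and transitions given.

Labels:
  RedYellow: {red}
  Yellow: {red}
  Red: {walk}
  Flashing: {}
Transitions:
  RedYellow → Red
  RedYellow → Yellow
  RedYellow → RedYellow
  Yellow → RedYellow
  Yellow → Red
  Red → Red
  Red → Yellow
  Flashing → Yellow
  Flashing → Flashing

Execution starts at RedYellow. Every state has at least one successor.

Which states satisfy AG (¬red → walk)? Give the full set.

{RedYellow, Yellow, Red}

States satisfying ¬red → walk: {RedYellow, Yellow, Red}.
States satisfying AG (¬red → walk): {RedYellow, Yellow, Red}.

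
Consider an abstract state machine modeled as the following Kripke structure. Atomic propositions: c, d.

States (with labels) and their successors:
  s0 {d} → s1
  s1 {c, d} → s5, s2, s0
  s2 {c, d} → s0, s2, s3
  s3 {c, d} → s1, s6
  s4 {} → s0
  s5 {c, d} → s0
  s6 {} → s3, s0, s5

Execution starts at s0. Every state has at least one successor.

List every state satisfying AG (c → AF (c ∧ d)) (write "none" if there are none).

{s0, s1, s2, s3, s4, s5, s6}

States satisfying c → AF (c ∧ d): {s0, s1, s2, s3, s4, s5, s6}.
States satisfying AG (c → AF (c ∧ d)): {s0, s1, s2, s3, s4, s5, s6}.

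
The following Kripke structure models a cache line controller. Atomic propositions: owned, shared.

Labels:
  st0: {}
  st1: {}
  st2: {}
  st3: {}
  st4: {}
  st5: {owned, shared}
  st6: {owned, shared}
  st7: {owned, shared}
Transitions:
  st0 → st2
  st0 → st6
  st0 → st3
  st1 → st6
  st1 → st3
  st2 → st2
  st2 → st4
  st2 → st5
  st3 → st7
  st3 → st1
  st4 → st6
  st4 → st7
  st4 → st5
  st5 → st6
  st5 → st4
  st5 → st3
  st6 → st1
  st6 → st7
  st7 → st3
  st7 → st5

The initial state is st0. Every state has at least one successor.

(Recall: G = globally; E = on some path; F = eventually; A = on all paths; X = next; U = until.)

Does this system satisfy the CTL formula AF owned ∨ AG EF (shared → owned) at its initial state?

Holds

States satisfying owned: {st5, st6, st7}.
States satisfying AF owned: {st4, st5, st6, st7}.
States satisfying EF (shared → owned): {st0, st1, st2, st3, st4, st5, st6, st7}.
States satisfying AG EF (shared → owned): {st0, st1, st2, st3, st4, st5, st6, st7}.
States satisfying AF owned ∨ AG EF (shared → owned): {st0, st1, st2, st3, st4, st5, st6, st7}.
st0 ∈ Sat(AF owned ∨ AG EF (shared → owned)).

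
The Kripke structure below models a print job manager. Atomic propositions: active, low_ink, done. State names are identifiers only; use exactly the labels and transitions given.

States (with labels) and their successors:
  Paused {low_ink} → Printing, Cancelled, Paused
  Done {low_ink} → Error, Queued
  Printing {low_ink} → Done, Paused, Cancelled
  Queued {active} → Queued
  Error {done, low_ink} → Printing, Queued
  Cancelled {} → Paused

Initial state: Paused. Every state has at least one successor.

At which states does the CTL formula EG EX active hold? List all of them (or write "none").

{Done, Queued, Error}

States satisfying EX active: {Done, Queued, Error}.
States satisfying EG EX active: {Done, Queued, Error}.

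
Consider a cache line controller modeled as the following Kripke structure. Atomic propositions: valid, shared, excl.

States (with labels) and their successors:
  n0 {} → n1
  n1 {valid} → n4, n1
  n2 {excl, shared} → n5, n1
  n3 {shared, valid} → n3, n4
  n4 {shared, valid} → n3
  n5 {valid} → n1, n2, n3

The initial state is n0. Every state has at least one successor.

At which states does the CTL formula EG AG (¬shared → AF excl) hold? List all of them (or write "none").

States satisfying AG (¬shared → AF excl): {n3, n4}.
States satisfying EG AG (¬shared → AF excl): {n3, n4}.

{n3, n4}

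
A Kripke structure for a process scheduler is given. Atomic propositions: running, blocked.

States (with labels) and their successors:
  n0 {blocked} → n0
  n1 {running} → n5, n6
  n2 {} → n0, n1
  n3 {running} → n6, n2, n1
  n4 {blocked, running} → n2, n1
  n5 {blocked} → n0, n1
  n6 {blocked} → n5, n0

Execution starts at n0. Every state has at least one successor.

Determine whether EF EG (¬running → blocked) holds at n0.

Yes

States satisfying EG (¬running → blocked): {n0, n1, n3, n4, n5, n6}.
States satisfying EF EG (¬running → blocked): {n0, n1, n2, n3, n4, n5, n6}.
Some path from n0 reaches a state where EG (¬running → blocked) holds.
n0 ∈ Sat(EF EG (¬running → blocked)).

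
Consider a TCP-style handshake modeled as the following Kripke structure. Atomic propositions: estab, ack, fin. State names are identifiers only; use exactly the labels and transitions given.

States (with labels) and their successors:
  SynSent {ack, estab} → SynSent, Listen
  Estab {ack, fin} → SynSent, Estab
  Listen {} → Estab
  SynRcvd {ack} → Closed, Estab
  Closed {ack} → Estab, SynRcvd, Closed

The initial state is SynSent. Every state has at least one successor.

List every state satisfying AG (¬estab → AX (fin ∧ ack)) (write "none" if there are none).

States satisfying ¬estab → AX (fin ∧ ack): {SynSent, Listen}.
States satisfying AG (¬estab → AX (fin ∧ ack)): ∅.

none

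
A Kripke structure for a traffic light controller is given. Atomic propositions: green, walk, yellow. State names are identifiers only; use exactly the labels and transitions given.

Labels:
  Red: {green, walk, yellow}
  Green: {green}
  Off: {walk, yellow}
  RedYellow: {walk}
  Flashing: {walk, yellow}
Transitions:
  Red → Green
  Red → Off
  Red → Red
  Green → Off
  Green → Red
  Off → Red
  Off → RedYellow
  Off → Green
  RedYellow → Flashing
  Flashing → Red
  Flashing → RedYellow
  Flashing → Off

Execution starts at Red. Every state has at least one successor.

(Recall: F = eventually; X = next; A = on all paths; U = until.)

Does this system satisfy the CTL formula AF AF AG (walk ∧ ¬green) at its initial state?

Does not hold

States satisfying AF AG (walk ∧ ¬green): ∅.
States satisfying AF AF AG (walk ∧ ¬green): ∅.
There is a path from Red along which AF AG (walk ∧ ¬green) never holds.
Red ∉ Sat(AF AF AG (walk ∧ ¬green)).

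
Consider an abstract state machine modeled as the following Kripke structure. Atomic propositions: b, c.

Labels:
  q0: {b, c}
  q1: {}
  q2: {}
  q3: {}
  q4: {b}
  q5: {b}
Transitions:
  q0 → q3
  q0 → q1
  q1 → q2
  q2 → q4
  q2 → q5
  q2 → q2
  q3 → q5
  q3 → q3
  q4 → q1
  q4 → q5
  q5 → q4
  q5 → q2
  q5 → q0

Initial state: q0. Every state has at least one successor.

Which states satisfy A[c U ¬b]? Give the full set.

States satisfying c: {q0}.
States satisfying ¬b: {q1, q2, q3}.
States satisfying A[c U ¬b]: {q0, q1, q2, q3}.

{q0, q1, q2, q3}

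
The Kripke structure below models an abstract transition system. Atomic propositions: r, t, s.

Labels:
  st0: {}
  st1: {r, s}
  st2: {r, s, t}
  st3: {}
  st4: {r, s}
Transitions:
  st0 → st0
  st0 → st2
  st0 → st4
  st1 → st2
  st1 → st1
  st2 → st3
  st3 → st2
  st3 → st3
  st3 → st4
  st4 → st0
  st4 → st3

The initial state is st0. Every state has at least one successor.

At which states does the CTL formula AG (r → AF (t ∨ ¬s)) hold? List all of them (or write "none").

States satisfying r → AF (t ∨ ¬s): {st0, st2, st3, st4}.
States satisfying AG (r → AF (t ∨ ¬s)): {st0, st2, st3, st4}.

{st0, st2, st3, st4}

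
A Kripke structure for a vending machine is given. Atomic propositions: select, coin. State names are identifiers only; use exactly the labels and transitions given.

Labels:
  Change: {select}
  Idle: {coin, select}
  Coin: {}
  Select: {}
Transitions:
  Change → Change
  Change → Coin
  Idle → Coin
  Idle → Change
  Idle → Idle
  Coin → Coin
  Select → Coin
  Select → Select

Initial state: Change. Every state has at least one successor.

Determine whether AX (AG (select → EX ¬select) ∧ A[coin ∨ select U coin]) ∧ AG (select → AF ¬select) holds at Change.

Violated

States satisfying AG (select → EX ¬select) ∧ A[coin ∨ select U coin]: {Idle}.
States satisfying select → AF ¬select: {Coin, Select}.
States satisfying AG (select → AF ¬select): {Coin, Select}.
States satisfying AX (AG (select → EX ¬select) ∧ A[coin ∨ select U coin]) ∧ AG (select → AF ¬select): ∅.
Change ∉ Sat(AX (AG (select → EX ¬select) ∧ A[coin ∨ select U coin]) ∧ AG (select → AF ¬select)).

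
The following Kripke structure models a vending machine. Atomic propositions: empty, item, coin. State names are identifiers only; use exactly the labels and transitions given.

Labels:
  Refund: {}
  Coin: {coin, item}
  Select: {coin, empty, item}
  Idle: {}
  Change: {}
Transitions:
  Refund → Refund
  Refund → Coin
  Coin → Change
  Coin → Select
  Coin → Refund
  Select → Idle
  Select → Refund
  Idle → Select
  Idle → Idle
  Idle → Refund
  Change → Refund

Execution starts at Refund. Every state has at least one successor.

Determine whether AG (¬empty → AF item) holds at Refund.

States satisfying ¬empty → AF item: {Coin, Select}.
States satisfying AG (¬empty → AF item): ∅.
Change is reachable from Refund and violates ¬empty → AF item, so AG fails at Refund.
Refund ∉ Sat(AG (¬empty → AF item)).

No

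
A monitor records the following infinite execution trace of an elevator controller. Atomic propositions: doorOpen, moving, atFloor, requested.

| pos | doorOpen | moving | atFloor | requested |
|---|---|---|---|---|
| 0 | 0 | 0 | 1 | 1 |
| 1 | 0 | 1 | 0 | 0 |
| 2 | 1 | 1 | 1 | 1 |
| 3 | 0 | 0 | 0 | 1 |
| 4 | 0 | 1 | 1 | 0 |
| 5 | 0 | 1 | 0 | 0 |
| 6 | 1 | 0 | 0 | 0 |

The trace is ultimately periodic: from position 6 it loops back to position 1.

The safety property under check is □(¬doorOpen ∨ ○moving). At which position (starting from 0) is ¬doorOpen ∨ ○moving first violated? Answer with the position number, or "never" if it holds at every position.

Check ¬doorOpen ∨ ○moving at each position in order: 0 ✓, 1 ✓.
At position 2 the labels are {atFloor, doorOpen, moving, requested} and the next position 3 has {requested}, so ¬doorOpen ∨ ○moving is false there. This is the first violation.

2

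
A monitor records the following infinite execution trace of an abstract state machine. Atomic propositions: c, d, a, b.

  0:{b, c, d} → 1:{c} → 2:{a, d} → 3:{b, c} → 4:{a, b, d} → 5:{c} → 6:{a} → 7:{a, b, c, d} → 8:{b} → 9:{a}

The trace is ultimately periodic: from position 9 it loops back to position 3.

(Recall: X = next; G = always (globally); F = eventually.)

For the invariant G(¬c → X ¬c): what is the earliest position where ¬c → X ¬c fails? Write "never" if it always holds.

Check ¬c → X ¬c at each position in order: 0 ✓, 1 ✓.
At position 2 the labels are {a, d} and the next position 3 has {b, c}, so ¬c → X ¬c is false there. This is the first violation.

2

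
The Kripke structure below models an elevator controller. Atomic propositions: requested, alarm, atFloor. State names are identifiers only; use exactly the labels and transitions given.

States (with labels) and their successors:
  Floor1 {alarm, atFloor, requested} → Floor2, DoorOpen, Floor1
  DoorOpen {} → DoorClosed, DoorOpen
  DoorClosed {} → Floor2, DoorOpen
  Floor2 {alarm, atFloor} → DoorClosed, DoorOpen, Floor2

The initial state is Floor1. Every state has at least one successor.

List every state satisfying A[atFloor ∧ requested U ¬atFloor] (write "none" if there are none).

States satisfying atFloor ∧ requested: {Floor1}.
States satisfying ¬atFloor: {DoorOpen, DoorClosed}.
States satisfying A[atFloor ∧ requested U ¬atFloor]: {DoorOpen, DoorClosed}.

{DoorOpen, DoorClosed}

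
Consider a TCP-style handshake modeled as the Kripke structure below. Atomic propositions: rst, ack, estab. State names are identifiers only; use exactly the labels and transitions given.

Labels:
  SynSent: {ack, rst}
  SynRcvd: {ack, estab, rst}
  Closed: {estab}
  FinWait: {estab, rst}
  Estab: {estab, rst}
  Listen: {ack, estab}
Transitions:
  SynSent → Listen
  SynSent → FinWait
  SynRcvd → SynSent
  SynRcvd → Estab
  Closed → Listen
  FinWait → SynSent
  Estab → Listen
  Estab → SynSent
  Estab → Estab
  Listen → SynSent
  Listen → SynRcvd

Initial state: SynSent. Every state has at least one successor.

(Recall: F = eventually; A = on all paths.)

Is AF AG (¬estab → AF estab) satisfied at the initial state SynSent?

States satisfying AG (¬estab → AF estab): {SynSent, SynRcvd, Closed, FinWait, Estab, Listen}.
States satisfying AF AG (¬estab → AF estab): {SynSent, SynRcvd, Closed, FinWait, Estab, Listen}.
SynSent ∈ Sat(AF AG (¬estab → AF estab)).

Satisfied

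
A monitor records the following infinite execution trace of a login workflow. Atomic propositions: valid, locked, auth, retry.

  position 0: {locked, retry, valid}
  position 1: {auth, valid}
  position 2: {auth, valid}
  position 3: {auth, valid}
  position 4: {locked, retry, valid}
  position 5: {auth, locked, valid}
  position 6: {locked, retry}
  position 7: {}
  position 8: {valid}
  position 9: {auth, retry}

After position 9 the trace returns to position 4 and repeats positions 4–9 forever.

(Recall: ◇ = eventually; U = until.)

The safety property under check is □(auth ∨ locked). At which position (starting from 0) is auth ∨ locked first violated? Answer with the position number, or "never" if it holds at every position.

7

Check auth ∨ locked at each position in order: 0 ✓, 1 ✓, 2 ✓, 3 ✓, 4 ✓, 5 ✓, 6 ✓.
At position 7 the labels are {}, so auth ∨ locked is false there. This is the first violation.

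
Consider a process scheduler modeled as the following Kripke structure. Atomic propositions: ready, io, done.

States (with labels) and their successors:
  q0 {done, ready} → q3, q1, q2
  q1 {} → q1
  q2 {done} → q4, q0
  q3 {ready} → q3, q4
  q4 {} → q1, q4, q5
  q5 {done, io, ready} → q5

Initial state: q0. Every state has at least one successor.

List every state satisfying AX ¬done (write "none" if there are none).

States satisfying ¬done: {q1, q3, q4}.
States satisfying AX ¬done: {q1, q3}.

{q1, q3}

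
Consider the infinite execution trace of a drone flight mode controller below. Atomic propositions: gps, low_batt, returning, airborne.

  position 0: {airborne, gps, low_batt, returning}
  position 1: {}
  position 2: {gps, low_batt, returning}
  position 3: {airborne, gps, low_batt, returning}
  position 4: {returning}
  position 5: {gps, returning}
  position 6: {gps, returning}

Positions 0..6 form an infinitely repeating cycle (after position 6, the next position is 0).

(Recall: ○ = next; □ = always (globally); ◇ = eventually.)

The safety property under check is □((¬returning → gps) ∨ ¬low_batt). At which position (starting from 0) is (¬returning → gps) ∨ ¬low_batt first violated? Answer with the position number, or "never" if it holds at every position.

never

(¬returning → gps) ∨ ¬low_batt holds at every position 0..6, and those are all the positions the trace ever visits, so the invariant □((¬returning → gps) ∨ ¬low_batt) is never violated.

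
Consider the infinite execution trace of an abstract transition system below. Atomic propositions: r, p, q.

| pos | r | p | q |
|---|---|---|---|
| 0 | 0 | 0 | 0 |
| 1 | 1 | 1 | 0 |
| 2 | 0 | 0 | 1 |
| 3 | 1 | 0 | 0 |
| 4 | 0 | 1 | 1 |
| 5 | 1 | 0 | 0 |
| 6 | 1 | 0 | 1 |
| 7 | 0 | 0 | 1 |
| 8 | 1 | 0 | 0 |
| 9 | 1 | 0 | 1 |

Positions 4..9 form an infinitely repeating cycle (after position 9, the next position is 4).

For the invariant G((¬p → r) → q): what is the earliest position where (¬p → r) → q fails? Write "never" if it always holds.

Check (¬p → r) → q at each position in order: 0 ✓.
At position 1 the labels are {p, r}, so (¬p → r) → q is false there. This is the first violation.

1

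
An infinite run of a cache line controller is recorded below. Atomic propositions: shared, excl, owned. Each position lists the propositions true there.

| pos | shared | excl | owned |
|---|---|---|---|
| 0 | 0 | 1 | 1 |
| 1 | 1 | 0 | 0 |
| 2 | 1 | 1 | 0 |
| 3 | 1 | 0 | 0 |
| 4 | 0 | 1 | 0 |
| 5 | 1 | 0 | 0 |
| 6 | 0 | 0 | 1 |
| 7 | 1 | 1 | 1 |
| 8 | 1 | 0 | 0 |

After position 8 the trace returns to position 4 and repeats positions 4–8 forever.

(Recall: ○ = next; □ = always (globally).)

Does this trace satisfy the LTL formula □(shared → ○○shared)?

shared → ○○shared must hold at every position from 0 onward. It fails at position 2, so □(shared → ○○shared) is false.
Positions where shared holds: 1, 2, 3, 5, 7, 8.
Check ○○shared at each: 1→ok, 2→fails, 3→ok, 5→ok, 7→fails, 8→ok.

Violated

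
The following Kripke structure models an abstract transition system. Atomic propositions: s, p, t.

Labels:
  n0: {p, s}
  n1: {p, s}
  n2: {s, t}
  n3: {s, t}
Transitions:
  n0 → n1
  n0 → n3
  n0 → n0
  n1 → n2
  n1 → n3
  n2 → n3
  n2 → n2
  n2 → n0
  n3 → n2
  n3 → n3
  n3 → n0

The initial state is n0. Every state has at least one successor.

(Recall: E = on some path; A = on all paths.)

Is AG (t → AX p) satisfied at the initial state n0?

States satisfying t → AX p: {n0, n1}.
States satisfying AG (t → AX p): ∅.
n2 is reachable from n0 and violates t → AX p, so AG fails at n0.
n0 ∉ Sat(AG (t → AX p)).

Violated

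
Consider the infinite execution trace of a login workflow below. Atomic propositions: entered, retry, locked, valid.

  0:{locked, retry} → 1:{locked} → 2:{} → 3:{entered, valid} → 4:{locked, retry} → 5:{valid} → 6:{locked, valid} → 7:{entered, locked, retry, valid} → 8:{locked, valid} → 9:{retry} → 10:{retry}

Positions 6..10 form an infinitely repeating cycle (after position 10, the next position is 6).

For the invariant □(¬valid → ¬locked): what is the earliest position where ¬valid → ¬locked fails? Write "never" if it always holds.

At position 0 the labels are {locked, retry}, so ¬valid → ¬locked is false there. This is the first violation.

0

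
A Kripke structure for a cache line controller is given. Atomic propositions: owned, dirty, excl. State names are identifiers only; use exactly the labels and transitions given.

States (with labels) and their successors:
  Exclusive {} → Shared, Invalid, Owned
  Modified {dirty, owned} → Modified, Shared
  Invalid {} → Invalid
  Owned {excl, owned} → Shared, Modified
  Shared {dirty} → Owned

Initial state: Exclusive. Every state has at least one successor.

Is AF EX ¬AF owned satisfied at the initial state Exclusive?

Satisfied

States satisfying EX ¬AF owned: {Exclusive, Invalid}.
States satisfying AF EX ¬AF owned: {Exclusive, Invalid}.
Exclusive ∈ Sat(AF EX ¬AF owned).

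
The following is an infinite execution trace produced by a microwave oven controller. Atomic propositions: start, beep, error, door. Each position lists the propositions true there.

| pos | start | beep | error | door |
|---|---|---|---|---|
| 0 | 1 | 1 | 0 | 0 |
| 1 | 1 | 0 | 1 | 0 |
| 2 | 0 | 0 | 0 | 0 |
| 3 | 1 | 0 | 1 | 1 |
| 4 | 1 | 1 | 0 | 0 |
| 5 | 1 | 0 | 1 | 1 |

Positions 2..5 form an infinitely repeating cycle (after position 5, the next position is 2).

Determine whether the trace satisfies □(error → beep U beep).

Does not hold

error → beep U beep must hold at every position from 0 onward. It fails at position 1, so □(error → beep U beep) is false.
Positions where error holds: 1, 3, 5.
Check beep U beep at each: 1→fails, 3→fails, 5→fails.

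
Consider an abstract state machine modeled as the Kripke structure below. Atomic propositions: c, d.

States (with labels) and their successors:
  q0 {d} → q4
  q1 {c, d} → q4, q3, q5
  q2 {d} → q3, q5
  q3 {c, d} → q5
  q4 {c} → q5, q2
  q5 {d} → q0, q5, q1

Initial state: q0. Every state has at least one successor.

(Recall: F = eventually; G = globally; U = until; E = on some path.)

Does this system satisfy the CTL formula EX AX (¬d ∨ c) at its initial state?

States satisfying AX (¬d ∨ c): {q0}.
States satisfying EX AX (¬d ∨ c): {q5}.
No suitable path/successor from q0 witnesses the formula.
q0 ∉ Sat(EX AX (¬d ∨ c)).

No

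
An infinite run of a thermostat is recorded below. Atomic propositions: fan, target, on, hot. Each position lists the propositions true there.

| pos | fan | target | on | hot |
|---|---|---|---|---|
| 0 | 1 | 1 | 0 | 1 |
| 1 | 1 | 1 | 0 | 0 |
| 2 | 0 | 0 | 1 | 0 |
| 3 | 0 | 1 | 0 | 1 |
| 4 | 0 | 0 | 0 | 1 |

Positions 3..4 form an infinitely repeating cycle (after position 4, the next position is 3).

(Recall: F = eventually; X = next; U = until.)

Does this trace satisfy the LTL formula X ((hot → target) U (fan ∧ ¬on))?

The position after 0 is 1; (hot → target) U (fan ∧ ¬on) is true there.

Holds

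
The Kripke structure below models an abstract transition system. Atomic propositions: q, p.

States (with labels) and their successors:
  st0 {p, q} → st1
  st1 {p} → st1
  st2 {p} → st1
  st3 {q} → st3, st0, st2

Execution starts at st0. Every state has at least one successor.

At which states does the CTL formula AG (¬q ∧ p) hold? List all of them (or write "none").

{st1, st2}

States satisfying ¬q ∧ p: {st1, st2}.
States satisfying AG (¬q ∧ p): {st1, st2}.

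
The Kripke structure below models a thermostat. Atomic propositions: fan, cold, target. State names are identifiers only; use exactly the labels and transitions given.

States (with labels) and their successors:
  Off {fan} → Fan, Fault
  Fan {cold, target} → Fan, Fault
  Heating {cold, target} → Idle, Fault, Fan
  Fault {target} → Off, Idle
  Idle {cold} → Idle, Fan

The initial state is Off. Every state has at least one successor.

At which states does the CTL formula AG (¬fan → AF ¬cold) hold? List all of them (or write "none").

States satisfying ¬fan → AF ¬cold: {Off, Fault}.
States satisfying AG (¬fan → AF ¬cold): ∅.

none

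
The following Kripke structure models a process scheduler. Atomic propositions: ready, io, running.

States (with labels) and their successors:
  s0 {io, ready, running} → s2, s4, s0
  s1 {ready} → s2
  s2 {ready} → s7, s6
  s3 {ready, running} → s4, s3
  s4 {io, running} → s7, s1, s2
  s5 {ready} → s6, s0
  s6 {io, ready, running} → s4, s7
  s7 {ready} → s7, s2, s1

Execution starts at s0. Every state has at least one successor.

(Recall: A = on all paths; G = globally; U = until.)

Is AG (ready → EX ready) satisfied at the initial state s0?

Yes

States satisfying ready → EX ready: {s0, s1, s2, s3, s4, s5, s6, s7}.
States satisfying AG (ready → EX ready): {s0, s1, s2, s3, s4, s5, s6, s7}.
Every state reachable from s0 satisfies ready → EX ready.
s0 ∈ Sat(AG (ready → EX ready)).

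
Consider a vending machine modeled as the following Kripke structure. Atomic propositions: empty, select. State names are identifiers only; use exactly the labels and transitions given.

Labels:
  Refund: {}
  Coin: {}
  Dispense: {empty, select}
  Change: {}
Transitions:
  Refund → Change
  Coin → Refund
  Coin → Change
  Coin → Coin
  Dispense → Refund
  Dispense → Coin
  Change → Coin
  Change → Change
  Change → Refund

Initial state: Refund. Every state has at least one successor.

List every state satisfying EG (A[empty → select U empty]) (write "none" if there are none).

States satisfying A[empty → select U empty]: {Dispense}.
States satisfying EG (A[empty → select U empty]): ∅.

none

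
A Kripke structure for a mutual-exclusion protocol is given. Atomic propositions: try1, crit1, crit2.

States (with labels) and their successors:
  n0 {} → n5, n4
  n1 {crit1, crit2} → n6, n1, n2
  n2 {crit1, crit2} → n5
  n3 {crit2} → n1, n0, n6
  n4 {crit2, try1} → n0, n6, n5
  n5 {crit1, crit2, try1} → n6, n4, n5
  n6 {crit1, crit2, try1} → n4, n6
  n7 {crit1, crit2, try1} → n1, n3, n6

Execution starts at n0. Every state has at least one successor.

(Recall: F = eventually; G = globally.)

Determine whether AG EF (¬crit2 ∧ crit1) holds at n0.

No

States satisfying EF (¬crit2 ∧ crit1): ∅.
States satisfying AG EF (¬crit2 ∧ crit1): ∅.
n0 is reachable from n0 and violates EF (¬crit2 ∧ crit1), so AG fails at n0.
n0 ∉ Sat(AG EF (¬crit2 ∧ crit1)).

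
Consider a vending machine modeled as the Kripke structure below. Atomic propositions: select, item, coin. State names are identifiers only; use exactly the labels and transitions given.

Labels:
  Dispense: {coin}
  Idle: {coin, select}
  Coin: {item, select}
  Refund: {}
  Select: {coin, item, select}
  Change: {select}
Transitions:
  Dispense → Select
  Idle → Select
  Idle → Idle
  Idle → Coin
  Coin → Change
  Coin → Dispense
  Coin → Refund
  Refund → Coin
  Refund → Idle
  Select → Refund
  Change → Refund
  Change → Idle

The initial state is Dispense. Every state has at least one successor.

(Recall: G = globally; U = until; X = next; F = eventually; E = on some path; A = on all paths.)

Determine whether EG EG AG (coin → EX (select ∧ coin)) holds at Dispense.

States satisfying EG AG (coin → EX (select ∧ coin)): ∅.
States satisfying EG EG AG (coin → EX (select ∧ coin)): ∅.
No suitable path/successor from Dispense witnesses the formula.
Dispense ∉ Sat(EG EG AG (coin → EX (select ∧ coin))).

Does not hold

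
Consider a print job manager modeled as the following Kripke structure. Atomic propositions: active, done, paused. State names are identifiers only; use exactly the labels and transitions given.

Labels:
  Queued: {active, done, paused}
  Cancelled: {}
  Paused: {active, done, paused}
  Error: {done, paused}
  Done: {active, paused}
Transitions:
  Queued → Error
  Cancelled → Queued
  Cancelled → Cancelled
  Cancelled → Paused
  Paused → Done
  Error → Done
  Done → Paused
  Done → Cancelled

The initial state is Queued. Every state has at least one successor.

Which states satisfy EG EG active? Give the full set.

States satisfying EG active: {Paused, Done}.
States satisfying EG EG active: {Paused, Done}.

{Paused, Done}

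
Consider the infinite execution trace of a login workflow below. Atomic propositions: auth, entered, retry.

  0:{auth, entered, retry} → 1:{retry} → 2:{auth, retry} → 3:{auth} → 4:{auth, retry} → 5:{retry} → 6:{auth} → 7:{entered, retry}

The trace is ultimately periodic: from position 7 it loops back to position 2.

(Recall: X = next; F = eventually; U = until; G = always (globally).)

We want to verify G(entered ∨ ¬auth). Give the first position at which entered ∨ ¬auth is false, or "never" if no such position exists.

Check entered ∨ ¬auth at each position in order: 0 ✓, 1 ✓.
At position 2 the labels are {auth, retry}, so entered ∨ ¬auth is false there. This is the first violation.

2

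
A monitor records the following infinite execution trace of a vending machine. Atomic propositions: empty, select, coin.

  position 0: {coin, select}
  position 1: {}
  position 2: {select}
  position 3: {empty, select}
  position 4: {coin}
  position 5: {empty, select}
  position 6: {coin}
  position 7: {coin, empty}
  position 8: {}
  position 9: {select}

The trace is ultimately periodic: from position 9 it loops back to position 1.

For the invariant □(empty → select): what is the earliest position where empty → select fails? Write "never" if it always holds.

Check empty → select at each position in order: 0 ✓, 1 ✓, 2 ✓, 3 ✓, 4 ✓, 5 ✓, 6 ✓.
At position 7 the labels are {coin, empty}, so empty → select is false there. This is the first violation.

7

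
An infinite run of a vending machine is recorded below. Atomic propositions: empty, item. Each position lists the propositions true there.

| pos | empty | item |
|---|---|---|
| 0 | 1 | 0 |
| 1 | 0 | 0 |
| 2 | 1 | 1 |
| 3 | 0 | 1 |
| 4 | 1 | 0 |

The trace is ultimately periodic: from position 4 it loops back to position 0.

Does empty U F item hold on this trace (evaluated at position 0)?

Walking from position 0: F item first holds at position 0, and empty holds at every earlier position along the way, so empty U F item holds.

Holds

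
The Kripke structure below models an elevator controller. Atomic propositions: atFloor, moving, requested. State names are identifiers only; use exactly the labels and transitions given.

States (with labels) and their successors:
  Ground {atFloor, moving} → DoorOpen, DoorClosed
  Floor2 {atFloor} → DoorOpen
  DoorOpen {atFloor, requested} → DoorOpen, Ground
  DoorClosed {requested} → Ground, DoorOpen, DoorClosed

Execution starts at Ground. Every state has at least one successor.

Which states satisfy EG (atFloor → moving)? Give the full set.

States satisfying atFloor → moving: {Ground, DoorClosed}.
States satisfying EG (atFloor → moving): {Ground, DoorClosed}.

{Ground, DoorClosed}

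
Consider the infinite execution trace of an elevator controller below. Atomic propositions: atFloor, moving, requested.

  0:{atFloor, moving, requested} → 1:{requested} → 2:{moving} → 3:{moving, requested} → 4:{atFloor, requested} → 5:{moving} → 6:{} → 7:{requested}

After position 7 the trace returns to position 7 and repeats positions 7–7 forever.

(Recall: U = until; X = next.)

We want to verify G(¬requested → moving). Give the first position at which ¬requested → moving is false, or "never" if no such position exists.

Check ¬requested → moving at each position in order: 0 ✓, 1 ✓, 2 ✓, 3 ✓, 4 ✓, 5 ✓.
At position 6 the labels are {}, so ¬requested → moving is false there. This is the first violation.

6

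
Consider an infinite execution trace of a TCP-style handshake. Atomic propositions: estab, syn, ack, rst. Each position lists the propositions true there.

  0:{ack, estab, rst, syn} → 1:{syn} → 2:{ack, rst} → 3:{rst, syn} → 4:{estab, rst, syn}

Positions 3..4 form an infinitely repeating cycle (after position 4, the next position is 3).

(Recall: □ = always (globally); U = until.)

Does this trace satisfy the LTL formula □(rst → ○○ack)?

rst → ○○ack must hold at every position from 0 onward. It fails at position 2, so □(rst → ○○ack) is false.
Positions where rst holds: 0, 2, 3, 4.
Check ○○ack at each: 0→ok, 2→fails, 3→fails, 4→fails.

Violated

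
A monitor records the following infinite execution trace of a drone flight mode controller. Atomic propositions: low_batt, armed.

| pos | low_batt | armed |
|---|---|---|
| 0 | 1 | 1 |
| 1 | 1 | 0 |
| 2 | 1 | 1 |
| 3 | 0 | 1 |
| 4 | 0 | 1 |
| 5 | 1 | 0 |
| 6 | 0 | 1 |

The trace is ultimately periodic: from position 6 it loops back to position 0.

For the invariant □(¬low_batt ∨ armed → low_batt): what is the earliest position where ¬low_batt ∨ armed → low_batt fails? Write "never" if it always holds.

Check ¬low_batt ∨ armed → low_batt at each position in order: 0 ✓, 1 ✓, 2 ✓.
At position 3 the labels are {armed}, so ¬low_batt ∨ armed → low_batt is false there. This is the first violation.

3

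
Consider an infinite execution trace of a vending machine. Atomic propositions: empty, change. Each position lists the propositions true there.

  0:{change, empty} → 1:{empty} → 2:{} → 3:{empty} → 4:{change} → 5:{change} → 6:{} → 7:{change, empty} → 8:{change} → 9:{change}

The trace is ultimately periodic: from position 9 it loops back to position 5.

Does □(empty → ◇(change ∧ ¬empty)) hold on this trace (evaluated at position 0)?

Yes

empty → ◇(change ∧ ¬empty) holds at every position 0..9, and those are all positions ever visited, so □(empty → ◇(change ∧ ¬empty)) holds.
Positions where empty holds: 0, 1, 3, 7.
Check ◇(change ∧ ¬empty) at each: 0→ok, 1→ok, 3→ok, 7→ok.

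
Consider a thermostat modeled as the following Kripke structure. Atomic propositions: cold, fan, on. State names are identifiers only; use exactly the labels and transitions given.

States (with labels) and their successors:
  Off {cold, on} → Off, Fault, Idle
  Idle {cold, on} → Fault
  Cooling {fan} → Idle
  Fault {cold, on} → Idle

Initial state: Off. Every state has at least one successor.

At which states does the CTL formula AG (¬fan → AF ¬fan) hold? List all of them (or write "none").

{Off, Idle, Cooling, Fault}

States satisfying ¬fan → AF ¬fan: {Off, Idle, Cooling, Fault}.
States satisfying AG (¬fan → AF ¬fan): {Off, Idle, Cooling, Fault}.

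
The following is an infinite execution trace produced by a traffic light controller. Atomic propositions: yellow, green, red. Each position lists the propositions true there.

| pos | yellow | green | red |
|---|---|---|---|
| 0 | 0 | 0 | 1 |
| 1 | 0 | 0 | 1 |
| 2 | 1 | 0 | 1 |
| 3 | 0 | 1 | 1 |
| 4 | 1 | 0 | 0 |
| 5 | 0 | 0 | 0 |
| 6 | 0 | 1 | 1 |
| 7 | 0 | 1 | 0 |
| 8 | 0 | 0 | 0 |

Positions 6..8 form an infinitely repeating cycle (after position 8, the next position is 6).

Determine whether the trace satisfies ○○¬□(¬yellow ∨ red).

The position after 0 is 1; ○¬□(¬yellow ∨ red) is true there.

Satisfied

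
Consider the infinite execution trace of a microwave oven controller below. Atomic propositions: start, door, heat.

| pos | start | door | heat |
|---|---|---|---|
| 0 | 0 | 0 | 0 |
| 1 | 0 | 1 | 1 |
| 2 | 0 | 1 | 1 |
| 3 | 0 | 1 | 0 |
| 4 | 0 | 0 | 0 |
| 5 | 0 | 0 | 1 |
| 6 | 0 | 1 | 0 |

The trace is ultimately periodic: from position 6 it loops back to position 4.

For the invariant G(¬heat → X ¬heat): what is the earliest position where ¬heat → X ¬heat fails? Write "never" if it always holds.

At position 0 the labels are {} and the next position 1 has {door, heat}, so ¬heat → X ¬heat is false there. This is the first violation.

0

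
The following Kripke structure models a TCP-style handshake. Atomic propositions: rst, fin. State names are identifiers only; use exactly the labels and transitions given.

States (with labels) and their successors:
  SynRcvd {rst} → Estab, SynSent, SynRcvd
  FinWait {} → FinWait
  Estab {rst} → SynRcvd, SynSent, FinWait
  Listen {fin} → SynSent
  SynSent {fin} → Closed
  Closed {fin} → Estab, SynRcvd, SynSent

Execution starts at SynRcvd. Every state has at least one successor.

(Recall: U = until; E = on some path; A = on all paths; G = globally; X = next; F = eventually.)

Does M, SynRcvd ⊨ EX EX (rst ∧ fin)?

States satisfying EX (rst ∧ fin): ∅.
States satisfying EX EX (rst ∧ fin): ∅.
No suitable path/successor from SynRcvd witnesses the formula.
SynRcvd ∉ Sat(EX EX (rst ∧ fin)).

Violated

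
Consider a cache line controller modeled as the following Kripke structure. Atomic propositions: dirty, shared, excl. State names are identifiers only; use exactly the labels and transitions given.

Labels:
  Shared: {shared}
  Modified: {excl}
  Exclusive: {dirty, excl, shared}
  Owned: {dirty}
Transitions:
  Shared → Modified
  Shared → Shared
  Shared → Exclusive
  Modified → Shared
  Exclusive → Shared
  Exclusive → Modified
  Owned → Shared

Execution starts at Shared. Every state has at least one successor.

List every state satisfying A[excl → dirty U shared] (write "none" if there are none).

{Shared, Exclusive, Owned}

States satisfying excl → dirty: {Shared, Exclusive, Owned}.
States satisfying shared: {Shared, Exclusive}.
States satisfying A[excl → dirty U shared]: {Shared, Exclusive, Owned}.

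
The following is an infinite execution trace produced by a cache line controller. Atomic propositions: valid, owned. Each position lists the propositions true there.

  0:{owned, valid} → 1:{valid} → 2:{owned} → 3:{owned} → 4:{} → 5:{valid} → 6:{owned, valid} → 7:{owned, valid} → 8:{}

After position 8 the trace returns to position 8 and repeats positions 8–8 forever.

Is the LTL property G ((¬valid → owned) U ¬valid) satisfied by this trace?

(¬valid → owned) U ¬valid holds at every position 0..8, and those are all positions ever visited, so G ((¬valid → owned) U ¬valid) holds.

Satisfied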